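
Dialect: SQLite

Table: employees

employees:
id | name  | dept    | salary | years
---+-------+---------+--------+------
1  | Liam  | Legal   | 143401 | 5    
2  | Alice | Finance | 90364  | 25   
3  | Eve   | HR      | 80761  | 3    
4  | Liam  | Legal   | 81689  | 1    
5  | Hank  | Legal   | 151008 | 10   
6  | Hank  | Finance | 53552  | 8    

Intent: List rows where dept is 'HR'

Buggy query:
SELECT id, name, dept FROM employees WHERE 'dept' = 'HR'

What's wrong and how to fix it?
Bug: 'dept' in single quotes is a string literal, not the column; the comparison is literal-vs-literal and never true

Fix: Remove the quotes around the column name (or use double quotes for an identifier)

Corrected query:
SELECT id, name, dept FROM employees WHERE dept = 'HR'

Result:
id | name | dept
---+------+-----
3  | Eve  | HR  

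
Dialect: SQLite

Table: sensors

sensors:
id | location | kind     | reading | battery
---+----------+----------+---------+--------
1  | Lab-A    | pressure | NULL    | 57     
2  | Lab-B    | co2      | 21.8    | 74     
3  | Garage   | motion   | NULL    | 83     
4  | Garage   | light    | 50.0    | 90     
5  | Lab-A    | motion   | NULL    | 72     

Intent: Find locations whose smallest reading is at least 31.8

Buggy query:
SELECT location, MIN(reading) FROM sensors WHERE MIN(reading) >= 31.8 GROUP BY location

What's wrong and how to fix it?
Bug: MIN() in WHERE is a misuse of aggregate

Fix: Use HAVING for the per-group MIN condition

Corrected query:
SELECT location, MIN(reading) FROM sensors GROUP BY location HAVING MIN(reading) >= 31.8

Result:
location | MIN(reading)
---------+-------------
Garage   | 50          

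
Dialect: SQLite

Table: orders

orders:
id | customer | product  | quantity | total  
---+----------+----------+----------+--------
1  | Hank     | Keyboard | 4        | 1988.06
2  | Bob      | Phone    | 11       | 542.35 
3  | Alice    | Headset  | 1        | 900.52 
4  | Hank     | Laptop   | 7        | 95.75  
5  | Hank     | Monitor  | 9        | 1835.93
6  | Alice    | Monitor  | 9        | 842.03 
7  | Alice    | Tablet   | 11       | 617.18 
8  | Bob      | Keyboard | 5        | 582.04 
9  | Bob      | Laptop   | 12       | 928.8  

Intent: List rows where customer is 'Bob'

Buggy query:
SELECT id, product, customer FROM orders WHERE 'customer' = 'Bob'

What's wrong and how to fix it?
Bug: 'customer' in single quotes is a string literal, not the column; the comparison is literal-vs-literal and never true

Fix: Reference the column as customer without single quotes

Corrected query:
SELECT id, product, customer FROM orders WHERE customer = 'Bob'

Result:
id | product  | customer
---+----------+---------
2  | Phone    | Bob     
8  | Keyboard | Bob     
9  | Laptop   | Bob     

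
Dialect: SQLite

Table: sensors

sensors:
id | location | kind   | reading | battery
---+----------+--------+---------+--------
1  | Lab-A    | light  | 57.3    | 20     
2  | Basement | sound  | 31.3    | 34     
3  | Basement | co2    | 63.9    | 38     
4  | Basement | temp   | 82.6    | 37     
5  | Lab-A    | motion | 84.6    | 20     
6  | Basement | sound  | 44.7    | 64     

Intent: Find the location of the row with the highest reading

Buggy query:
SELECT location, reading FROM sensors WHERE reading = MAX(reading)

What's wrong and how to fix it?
Bug: MAX(reading) is an aggregate and cannot be used directly in WHERE

Fix: Use a subquery: WHERE reading = (SELECT MAX(reading) FROM sensors)

Corrected query:
SELECT location, reading FROM sensors WHERE reading = (SELECT MAX(reading) FROM sensors)

Result:
location | reading
---------+--------
Lab-A    | 84.6   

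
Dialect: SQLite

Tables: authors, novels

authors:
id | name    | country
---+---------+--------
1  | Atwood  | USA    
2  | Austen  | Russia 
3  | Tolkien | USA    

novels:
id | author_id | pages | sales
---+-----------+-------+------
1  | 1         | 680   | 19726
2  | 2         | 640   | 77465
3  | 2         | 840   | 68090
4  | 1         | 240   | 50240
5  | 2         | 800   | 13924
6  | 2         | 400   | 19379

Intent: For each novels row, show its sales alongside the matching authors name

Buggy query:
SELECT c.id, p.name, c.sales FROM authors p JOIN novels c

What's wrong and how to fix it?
Bug: JOIN with no ON clause produces a cartesian product; every novels row pairs with every authors row

Fix: Specify the join condition linking the foreign key to the parent id

Corrected query:
SELECT c.id, p.name, c.sales FROM authors p JOIN novels c ON c.author_id = p.id

Result:
id | name   | sales
---+--------+------
1  | Atwood | 19726
2  | Austen | 77465
3  | Austen | 68090
4  | Atwood | 50240
5  | Austen | 13924
6  | Austen | 19379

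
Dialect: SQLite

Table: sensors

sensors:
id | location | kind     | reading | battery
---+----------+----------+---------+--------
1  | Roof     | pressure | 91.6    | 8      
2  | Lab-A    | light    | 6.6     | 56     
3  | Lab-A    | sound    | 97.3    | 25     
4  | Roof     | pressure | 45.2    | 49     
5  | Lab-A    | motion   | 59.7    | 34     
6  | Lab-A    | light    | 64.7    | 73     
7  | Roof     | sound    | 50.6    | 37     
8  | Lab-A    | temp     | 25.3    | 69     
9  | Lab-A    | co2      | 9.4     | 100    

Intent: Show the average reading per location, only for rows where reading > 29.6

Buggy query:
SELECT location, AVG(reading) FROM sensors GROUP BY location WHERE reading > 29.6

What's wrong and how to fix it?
Bug: Row-level WHERE must come before GROUP BY in the clause order

Fix: Move the WHERE clause before GROUP BY

Corrected query:
SELECT location, AVG(reading) FROM sensors WHERE reading > 29.6 GROUP BY location

Result:
location | AVG(reading)
---------+-------------
Lab-A    | 73.9        
Roof     | 62.466667   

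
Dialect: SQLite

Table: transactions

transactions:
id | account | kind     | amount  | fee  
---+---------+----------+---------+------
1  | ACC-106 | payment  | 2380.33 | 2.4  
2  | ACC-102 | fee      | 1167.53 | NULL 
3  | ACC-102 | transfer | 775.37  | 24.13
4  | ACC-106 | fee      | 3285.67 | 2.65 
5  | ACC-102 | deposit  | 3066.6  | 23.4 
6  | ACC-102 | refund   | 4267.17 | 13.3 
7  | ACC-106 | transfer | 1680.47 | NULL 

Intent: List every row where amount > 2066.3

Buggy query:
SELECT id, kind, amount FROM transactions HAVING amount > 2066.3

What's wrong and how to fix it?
Bug: HAVING filters the output of aggregation, but this query has no GROUP BY and no aggregate functions, so SQLite rejects it (HAVING clause on a non-aggregate query); the condition here is per row

Fix: Use WHERE for row-level filtering

Corrected query:
SELECT id, kind, amount FROM transactions WHERE amount > 2066.3

Result:
id | kind    | amount 
---+---------+--------
1  | payment | 2380.33
4  | fee     | 3285.67
5  | deposit | 3066.6 
6  | refund  | 4267.17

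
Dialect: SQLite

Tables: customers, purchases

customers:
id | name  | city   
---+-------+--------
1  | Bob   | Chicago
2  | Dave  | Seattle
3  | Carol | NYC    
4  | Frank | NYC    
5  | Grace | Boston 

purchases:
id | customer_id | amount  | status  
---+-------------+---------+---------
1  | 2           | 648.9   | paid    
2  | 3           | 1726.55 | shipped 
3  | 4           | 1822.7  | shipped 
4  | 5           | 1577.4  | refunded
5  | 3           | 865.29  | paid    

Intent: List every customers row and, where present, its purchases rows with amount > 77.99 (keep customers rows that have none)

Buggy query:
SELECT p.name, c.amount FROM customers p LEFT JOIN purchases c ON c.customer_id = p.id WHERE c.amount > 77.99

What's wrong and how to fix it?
Bug: A WHERE condition on the right-hand table after LEFT JOIN drops unmatched parents

Fix: Move the right-table condition into the ON clause so unmatched parents are kept

Corrected query:
SELECT p.name, c.amount FROM customers p LEFT JOIN purchases c ON c.customer_id = p.id AND c.amount > 77.99

Result:
name  | amount 
------+--------
Bob   | NULL   
Dave  | 648.9  
Carol | 865.29 
Carol | 1726.55
Frank | 1822.7 
Grace | 1577.4 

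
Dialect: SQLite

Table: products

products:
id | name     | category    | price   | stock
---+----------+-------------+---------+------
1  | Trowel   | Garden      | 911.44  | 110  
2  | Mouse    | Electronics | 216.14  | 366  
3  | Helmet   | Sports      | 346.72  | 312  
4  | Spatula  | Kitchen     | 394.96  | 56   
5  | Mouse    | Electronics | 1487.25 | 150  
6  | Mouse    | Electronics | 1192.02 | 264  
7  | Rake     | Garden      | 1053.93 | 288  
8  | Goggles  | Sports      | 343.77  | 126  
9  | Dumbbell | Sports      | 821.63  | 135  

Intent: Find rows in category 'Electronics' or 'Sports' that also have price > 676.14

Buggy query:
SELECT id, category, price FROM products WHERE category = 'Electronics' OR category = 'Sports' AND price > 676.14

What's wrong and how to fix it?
Bug: Without parentheses, AND is evaluated before OR, so the price filter only applies to the 'Sports' branch

Fix: Add parentheses around the OR so the AND applies to both alternatives

Corrected query:
SELECT id, category, price FROM products WHERE (category = 'Electronics' OR category = 'Sports') AND price > 676.14

Result:
id | category    | price  
---+-------------+--------
5  | Electronics | 1487.25
6  | Electronics | 1192.02
9  | Sports      | 821.63 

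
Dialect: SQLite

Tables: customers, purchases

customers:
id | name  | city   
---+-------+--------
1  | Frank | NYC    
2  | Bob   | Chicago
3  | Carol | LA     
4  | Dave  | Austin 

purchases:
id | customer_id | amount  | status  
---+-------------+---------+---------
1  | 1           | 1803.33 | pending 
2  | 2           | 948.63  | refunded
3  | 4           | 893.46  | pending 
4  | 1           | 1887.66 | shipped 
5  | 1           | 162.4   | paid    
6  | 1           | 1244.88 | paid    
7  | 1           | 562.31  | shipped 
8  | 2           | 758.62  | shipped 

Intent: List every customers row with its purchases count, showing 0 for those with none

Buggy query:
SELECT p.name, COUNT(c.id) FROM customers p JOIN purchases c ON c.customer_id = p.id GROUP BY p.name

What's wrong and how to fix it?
Bug: An inner join excludes parents with zero children

Fix: Use LEFT JOIN so parents without children still appear (COUNT(c.id) gives 0)

Corrected query:
SELECT p.name, COUNT(c.id) FROM customers p LEFT JOIN purchases c ON c.customer_id = p.id GROUP BY p.name

Result:
name  | COUNT(c.id)
------+------------
Bob   | 2          
Carol | 0          
Dave  | 1          
Frank | 5          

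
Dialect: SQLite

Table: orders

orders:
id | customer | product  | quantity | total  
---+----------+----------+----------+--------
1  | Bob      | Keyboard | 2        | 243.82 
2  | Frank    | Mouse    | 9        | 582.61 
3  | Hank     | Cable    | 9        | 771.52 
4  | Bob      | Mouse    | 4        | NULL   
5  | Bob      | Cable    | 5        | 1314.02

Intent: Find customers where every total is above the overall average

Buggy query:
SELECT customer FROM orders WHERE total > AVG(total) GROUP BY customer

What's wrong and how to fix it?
Bug: AVG() is an aggregate; it can't sit directly in WHERE

Fix: Compute the overall average in a scalar subquery and compare each group's MIN against it in HAVING

Corrected query:
SELECT customer FROM orders GROUP BY customer HAVING MIN(total) > (SELECT AVG(total) FROM orders)

Result:
customer
--------
Hank    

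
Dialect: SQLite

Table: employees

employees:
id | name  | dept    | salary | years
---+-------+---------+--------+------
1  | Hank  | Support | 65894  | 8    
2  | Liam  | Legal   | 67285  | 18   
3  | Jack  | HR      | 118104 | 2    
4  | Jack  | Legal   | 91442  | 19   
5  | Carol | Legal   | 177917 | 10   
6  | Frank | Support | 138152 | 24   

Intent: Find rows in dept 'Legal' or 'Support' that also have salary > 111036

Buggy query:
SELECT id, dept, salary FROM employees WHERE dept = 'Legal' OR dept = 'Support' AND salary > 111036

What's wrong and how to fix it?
Bug: Without parentheses, AND is evaluated before OR, so the salary filter only applies to the 'Support' branch

Fix: Add parentheses around the OR so the AND applies to both alternatives

Corrected query:
SELECT id, dept, salary FROM employees WHERE (dept = 'Legal' OR dept = 'Support') AND salary > 111036

Result:
id | dept    | salary
---+---------+-------
5  | Legal   | 177917
6  | Support | 138152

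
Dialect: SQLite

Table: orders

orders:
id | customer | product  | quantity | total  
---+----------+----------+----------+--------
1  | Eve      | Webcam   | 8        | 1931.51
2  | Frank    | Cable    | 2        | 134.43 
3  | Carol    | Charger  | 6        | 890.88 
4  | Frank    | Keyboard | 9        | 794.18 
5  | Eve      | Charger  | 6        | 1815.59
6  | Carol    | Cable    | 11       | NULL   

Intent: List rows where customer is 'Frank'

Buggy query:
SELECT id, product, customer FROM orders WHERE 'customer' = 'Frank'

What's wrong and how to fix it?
Bug: Single quotes denote string literals in SQL; the column name is being compared as a constant string

Fix: Reference the column as customer without single quotes

Corrected query:
SELECT id, product, customer FROM orders WHERE customer = 'Frank'

Result:
id | product  | customer
---+----------+---------
2  | Cable    | Frank   
4  | Keyboard | Frank   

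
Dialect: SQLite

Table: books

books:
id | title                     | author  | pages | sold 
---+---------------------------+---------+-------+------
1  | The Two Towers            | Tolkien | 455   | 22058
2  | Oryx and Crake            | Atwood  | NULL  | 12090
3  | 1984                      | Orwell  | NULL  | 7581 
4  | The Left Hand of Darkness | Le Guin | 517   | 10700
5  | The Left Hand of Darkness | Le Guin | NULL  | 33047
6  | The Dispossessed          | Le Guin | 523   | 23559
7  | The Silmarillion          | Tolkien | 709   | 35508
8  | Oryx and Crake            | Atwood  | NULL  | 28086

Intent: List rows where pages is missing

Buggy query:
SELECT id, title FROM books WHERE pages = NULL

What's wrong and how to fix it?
Bug: Comparing to NULL with '=' never matches; NULL = NULL is unknown, not true

Fix: Use IS NULL to test for NULL

Corrected query:
SELECT id, title FROM books WHERE pages IS NULL

Result:
id | title                    
---+--------------------------
2  | Oryx and Crake           
3  | 1984                     
5  | The Left Hand of Darkness
8  | Oryx and Crake           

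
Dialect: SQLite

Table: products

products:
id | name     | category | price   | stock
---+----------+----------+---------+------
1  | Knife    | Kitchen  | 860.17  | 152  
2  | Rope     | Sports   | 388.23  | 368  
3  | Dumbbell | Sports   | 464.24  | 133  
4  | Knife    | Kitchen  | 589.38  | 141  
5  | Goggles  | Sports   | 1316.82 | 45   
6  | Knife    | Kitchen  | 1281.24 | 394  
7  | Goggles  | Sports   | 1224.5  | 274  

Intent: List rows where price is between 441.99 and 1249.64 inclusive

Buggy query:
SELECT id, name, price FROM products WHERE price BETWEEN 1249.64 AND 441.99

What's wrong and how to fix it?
Bug: BETWEEN expects the lower bound first; with 1249.64 AND 441.99 the range is empty

Fix: Swap the bounds so the smaller value comes first

Corrected query:
SELECT id, name, price FROM products WHERE price BETWEEN 441.99 AND 1249.64

Result:
id | name     | price 
---+----------+-------
1  | Knife    | 860.17
3  | Dumbbell | 464.24
4  | Knife    | 589.38
7  | Goggles  | 1224.5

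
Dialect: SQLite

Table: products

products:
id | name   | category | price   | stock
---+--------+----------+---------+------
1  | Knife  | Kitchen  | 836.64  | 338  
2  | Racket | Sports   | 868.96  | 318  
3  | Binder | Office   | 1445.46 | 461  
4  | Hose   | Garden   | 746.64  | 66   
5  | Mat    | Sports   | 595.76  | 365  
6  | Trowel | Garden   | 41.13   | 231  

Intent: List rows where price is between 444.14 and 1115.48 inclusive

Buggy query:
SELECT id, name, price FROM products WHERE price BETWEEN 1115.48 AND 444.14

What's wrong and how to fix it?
Bug: BETWEEN expects the lower bound first; with 1115.48 AND 444.14 the range is empty

Fix: Write BETWEEN 444.14 AND 1115.48

Corrected query:
SELECT id, name, price FROM products WHERE price BETWEEN 444.14 AND 1115.48

Result:
id | name   | price 
---+--------+-------
1  | Knife  | 836.64
2  | Racket | 868.96
4  | Hose   | 746.64
5  | Mat    | 595.76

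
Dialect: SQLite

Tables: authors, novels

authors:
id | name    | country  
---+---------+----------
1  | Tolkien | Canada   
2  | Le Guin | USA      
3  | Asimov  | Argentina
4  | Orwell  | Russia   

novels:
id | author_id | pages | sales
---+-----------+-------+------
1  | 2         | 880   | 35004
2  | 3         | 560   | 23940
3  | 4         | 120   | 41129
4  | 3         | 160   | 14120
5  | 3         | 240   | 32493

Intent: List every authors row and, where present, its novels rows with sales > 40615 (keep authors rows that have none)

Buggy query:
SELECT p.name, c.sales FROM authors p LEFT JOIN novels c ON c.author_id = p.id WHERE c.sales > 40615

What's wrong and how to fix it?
Bug: Filtering c.sales in WHERE discards the NULL rows produced by LEFT JOIN, turning it into an inner join

Fix: Put 'c.sales > 40615' in the JOIN's ON clause instead of WHERE

Corrected query:
SELECT p.name, c.sales FROM authors p LEFT JOIN novels c ON c.author_id = p.id AND c.sales > 40615

Result:
name    | sales
--------+------
Tolkien | NULL 
Le Guin | NULL 
Asimov  | NULL 
Orwell  | 41129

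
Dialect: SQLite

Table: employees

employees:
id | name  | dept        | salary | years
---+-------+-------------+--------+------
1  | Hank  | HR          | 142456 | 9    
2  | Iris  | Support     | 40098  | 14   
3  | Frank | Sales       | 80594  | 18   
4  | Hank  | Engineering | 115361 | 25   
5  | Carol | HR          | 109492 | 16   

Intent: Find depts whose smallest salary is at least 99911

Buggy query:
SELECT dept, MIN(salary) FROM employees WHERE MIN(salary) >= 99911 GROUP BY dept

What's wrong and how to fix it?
Bug: Aggregates like MIN are computed per group after WHERE runs

Fix: Use HAVING for the per-group MIN condition

Corrected query:
SELECT dept, MIN(salary) FROM employees GROUP BY dept HAVING MIN(salary) >= 99911

Result:
dept        | MIN(salary)
------------+------------
Engineering | 115361     
HR          | 109492     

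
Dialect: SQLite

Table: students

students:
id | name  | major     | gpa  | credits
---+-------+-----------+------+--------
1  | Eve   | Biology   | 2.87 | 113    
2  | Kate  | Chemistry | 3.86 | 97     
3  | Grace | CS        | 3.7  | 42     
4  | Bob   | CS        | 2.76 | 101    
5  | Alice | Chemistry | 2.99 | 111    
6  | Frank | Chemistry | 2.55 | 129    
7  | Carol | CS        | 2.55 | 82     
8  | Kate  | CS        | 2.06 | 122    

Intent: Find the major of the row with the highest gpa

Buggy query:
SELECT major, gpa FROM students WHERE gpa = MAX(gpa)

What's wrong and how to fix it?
Bug: WHERE is evaluated per row; an aggregate over the whole table isn't defined there

Fix: Wrap MAX in a scalar subquery so WHERE compares against a single value

Corrected query:
SELECT major, gpa FROM students WHERE gpa = (SELECT MAX(gpa) FROM students)

Result:
major     | gpa 
----------+-----
Chemistry | 3.86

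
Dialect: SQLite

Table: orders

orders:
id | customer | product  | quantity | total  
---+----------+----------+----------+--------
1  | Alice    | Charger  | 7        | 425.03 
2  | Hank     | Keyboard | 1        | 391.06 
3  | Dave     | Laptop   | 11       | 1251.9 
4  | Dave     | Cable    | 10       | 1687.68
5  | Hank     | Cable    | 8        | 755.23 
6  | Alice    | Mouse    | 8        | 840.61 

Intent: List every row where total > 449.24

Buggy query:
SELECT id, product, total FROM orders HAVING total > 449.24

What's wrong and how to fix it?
Bug: This is a non-aggregate query (no GROUP BY, no aggregates), so in SQLite the HAVING clause is invalid here; a row-level condition belongs in WHERE

Fix: Replace HAVING with WHERE since the condition applies to individual rows

Corrected query:
SELECT id, product, total FROM orders WHERE total > 449.24

Result:
id | product | total  
---+---------+--------
3  | Laptop  | 1251.9 
4  | Cable   | 1687.68
5  | Cable   | 755.23 
6  | Mouse   | 840.61 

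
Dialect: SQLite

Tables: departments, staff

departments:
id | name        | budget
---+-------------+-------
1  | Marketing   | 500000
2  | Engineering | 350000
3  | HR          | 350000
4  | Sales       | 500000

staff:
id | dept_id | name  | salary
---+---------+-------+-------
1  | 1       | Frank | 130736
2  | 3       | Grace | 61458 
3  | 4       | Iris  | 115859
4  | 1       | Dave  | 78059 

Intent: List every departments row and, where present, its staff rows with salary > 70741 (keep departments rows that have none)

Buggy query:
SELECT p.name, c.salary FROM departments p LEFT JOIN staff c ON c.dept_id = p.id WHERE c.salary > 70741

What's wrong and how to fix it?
Bug: A WHERE condition on the right-hand table after LEFT JOIN drops unmatched parents

Fix: Put 'c.salary > 70741' in the JOIN's ON clause instead of WHERE

Corrected query:
SELECT p.name, c.salary FROM departments p LEFT JOIN staff c ON c.dept_id = p.id AND c.salary > 70741

Result:
name        | salary
------------+-------
Marketing   | 78059 
Marketing   | 130736
Engineering | NULL  
HR          | NULL  
Sales       | 115859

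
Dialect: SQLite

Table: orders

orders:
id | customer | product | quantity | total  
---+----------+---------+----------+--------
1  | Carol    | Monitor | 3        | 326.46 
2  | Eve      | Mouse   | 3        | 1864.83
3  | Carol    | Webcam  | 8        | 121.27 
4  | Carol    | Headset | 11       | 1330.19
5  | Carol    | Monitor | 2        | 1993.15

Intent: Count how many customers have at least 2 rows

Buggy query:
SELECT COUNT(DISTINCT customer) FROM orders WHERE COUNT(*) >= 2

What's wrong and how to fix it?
Bug: WHERE filters individual rows, not groups, so a group-level COUNT is invalid there

Fix: Use a subquery that GROUPs and filters with HAVING, then count its rows

Corrected query:
SELECT COUNT(*) FROM (SELECT customer FROM orders GROUP BY customer HAVING COUNT(*) >= 2)

Result:
COUNT(*)
--------
1       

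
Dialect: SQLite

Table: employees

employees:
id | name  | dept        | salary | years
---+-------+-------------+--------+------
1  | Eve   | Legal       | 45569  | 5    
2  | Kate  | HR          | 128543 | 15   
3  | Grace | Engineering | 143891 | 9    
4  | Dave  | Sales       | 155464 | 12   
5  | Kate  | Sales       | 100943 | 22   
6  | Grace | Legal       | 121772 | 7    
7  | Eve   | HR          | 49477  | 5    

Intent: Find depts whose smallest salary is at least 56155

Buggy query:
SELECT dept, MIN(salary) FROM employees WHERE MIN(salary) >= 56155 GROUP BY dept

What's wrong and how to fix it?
Bug: Aggregates like MIN are computed per group after WHERE runs

Fix: Use HAVING for the per-group MIN condition

Corrected query:
SELECT dept, MIN(salary) FROM employees GROUP BY dept HAVING MIN(salary) >= 56155

Result:
dept        | MIN(salary)
------------+------------
Engineering | 143891     
Sales       | 100943     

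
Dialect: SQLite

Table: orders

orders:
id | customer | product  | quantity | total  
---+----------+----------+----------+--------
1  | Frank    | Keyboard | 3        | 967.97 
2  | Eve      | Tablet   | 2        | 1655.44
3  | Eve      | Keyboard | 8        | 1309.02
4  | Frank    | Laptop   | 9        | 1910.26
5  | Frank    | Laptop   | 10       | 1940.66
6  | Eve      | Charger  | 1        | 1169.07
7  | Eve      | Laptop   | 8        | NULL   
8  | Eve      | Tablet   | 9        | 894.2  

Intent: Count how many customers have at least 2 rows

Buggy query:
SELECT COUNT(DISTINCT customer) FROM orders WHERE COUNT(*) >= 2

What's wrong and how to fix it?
Bug: COUNT(*) cannot appear in WHERE; the per-group count doesn't exist yet

Fix: Group first with HAVING COUNT(*) >= 2, then COUNT the resulting groups

Corrected query:
SELECT COUNT(*) FROM (SELECT customer FROM orders GROUP BY customer HAVING COUNT(*) >= 2)

Result:
COUNT(*)
--------
2       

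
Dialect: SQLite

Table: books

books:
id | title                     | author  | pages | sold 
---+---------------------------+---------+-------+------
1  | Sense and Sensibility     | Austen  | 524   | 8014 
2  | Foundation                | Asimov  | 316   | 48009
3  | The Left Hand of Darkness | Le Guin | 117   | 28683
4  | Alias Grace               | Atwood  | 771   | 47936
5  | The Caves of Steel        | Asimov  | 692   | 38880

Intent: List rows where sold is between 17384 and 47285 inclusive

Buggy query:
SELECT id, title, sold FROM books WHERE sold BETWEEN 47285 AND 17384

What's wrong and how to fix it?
Bug: BETWEEN expects the lower bound first; with 47285 AND 17384 the range is empty

Fix: Swap the bounds so the smaller value comes first

Corrected query:
SELECT id, title, sold FROM books WHERE sold BETWEEN 17384 AND 47285

Result:
id | title                     | sold 
---+---------------------------+------
3  | The Left Hand of Darkness | 28683
5  | The Caves of Steel        | 38880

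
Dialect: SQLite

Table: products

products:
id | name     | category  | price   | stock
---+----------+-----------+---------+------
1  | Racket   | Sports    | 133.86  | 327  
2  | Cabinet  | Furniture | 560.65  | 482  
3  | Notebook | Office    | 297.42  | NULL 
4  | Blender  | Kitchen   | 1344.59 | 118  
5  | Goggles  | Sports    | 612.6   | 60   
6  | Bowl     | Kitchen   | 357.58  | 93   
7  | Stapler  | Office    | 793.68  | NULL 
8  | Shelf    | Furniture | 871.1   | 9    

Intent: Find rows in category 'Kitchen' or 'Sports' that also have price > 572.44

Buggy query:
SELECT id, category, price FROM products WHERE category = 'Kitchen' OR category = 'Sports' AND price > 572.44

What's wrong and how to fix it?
Bug: Without parentheses, AND is evaluated before OR, so the price filter only applies to the 'Sports' branch

Fix: Group the OR with parentheses (or use IN), then AND the threshold

Corrected query:
SELECT id, category, price FROM products WHERE (category = 'Kitchen' OR category = 'Sports') AND price > 572.44

Result:
id | category | price  
---+----------+--------
4  | Kitchen  | 1344.59
5  | Sports   | 612.6  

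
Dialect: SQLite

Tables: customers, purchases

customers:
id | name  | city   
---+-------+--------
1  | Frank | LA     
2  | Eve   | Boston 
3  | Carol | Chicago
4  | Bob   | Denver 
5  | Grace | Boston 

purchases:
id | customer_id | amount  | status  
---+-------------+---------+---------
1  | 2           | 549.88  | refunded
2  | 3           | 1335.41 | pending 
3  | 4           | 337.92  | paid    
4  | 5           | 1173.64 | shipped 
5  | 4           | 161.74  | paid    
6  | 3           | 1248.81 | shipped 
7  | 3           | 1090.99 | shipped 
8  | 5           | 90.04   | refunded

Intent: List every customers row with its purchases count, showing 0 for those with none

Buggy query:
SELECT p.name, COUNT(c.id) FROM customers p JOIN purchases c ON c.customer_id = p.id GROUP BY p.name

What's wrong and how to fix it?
Bug: INNER JOIN drops customers rows that have no matching purchases rows

Fix: Switch to LEFT JOIN to retain unmatched parent rows

Corrected query:
SELECT p.name, COUNT(c.id) FROM customers p LEFT JOIN purchases c ON c.customer_id = p.id GROUP BY p.name

Result:
name  | COUNT(c.id)
------+------------
Bob   | 2          
Carol | 3          
Eve   | 1          
Frank | 0          
Grace | 2          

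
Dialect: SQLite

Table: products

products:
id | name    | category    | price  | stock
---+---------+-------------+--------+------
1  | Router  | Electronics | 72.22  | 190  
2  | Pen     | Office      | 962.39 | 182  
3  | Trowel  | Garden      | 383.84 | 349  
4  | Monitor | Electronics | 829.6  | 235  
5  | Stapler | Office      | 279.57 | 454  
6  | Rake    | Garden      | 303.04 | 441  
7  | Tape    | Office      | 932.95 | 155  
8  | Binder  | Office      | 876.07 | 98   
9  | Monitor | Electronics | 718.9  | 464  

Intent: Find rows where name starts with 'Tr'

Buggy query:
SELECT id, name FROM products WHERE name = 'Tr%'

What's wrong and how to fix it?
Bug: Wildcards only work with LIKE; '=' treats '%' as a literal character

Fix: Use LIKE for wildcard pattern matching

Corrected query:
SELECT id, name FROM products WHERE name LIKE 'Tr%'

Result:
id | name  
---+-------
3  | Trowel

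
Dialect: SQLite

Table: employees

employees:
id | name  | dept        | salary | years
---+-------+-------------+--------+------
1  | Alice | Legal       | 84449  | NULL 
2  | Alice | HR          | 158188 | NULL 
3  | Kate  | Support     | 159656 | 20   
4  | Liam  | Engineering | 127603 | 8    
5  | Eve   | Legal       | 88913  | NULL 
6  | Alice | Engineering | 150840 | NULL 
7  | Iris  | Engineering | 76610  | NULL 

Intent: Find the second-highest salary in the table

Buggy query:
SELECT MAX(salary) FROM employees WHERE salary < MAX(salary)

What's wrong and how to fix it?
Bug: The inner MAX is an aggregate inside WHERE, which is not allowed

Fix: Put the inner MAX in a scalar subquery

Corrected query:
SELECT MAX(salary) FROM employees WHERE salary < (SELECT MAX(salary) FROM employees)

Result:
MAX(salary)
-----------
158188     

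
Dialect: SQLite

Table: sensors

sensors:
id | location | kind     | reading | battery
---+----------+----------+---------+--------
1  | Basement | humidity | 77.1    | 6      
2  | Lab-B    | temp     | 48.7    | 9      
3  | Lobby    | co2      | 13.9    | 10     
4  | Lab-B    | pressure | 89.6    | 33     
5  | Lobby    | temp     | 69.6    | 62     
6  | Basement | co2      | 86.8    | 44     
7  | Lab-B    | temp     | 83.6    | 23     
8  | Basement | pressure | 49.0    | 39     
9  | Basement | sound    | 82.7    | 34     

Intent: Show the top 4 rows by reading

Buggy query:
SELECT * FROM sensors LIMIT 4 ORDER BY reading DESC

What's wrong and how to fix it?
Bug: LIMIT must come after ORDER BY

Fix: Swap the clauses: ORDER BY first, then LIMIT

Corrected query:
SELECT * FROM sensors ORDER BY reading DESC LIMIT 4

Result:
id | location | kind     | reading | battery
---+----------+----------+---------+--------
4  | Lab-B    | pressure | 89.6    | 33     
6  | Basement | co2      | 86.8    | 44     
7  | Lab-B    | temp     | 83.6    | 23     
9  | Basement | sound    | 82.7    | 34     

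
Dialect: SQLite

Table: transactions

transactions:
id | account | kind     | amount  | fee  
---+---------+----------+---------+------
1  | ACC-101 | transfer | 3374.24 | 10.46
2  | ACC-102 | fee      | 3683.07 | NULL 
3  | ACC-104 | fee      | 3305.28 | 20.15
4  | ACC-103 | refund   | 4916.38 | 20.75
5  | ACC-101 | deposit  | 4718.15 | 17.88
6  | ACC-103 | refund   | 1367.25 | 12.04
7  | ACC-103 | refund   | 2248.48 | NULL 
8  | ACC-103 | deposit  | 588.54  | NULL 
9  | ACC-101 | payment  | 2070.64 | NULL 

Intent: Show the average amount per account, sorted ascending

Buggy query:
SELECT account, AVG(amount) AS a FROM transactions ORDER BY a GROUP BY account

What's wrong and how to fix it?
Bug: ORDER BY appears before GROUP BY; SQL clause order requires GROUP BY first

Fix: Move ORDER BY to the end, after GROUP BY

Corrected query:
SELECT account, AVG(amount) AS a FROM transactions GROUP BY account ORDER BY a

Result:
account | a          
--------+------------
ACC-103 | 2280.1625  
ACC-104 | 3305.28    
ACC-101 | 3387.676667
ACC-102 | 3683.07    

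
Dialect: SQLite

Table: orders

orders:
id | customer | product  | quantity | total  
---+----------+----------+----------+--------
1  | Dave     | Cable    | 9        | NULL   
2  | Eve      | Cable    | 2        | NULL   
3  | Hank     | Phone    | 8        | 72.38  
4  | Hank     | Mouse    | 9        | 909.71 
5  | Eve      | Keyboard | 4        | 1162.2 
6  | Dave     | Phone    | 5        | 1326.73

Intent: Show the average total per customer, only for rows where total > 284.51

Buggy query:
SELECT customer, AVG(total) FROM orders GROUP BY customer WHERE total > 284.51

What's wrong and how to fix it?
Bug: WHERE cannot follow GROUP BY

Fix: Move the WHERE clause before GROUP BY

Corrected query:
SELECT customer, AVG(total) FROM orders WHERE total > 284.51 GROUP BY customer

Result:
customer | AVG(total)
---------+-----------
Dave     | 1326.73   
Eve      | 1162.2    
Hank     | 909.71    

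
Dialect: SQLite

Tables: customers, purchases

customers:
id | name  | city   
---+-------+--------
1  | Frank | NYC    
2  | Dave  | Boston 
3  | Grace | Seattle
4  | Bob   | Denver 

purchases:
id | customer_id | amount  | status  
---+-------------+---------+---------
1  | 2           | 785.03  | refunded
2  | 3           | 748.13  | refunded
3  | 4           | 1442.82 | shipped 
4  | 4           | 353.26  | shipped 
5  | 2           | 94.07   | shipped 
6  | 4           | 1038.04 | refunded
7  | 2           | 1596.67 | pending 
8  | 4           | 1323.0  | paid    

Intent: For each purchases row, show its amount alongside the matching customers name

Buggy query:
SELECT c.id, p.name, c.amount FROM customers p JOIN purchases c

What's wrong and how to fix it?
Bug: Missing join condition: each purchases row is matched to all customers rows instead of just its own

Fix: Add ON c.customer_id = p.id to the JOIN

Corrected query:
SELECT c.id, p.name, c.amount FROM customers p JOIN purchases c ON c.customer_id = p.id

Result:
id | name  | amount 
---+-------+--------
1  | Dave  | 785.03 
2  | Grace | 748.13 
3  | Bob   | 1442.82
4  | Bob   | 353.26 
5  | Dave  | 94.07  
6  | Bob   | 1038.04
7  | Dave  | 1596.67
8  | Bob   | 1323   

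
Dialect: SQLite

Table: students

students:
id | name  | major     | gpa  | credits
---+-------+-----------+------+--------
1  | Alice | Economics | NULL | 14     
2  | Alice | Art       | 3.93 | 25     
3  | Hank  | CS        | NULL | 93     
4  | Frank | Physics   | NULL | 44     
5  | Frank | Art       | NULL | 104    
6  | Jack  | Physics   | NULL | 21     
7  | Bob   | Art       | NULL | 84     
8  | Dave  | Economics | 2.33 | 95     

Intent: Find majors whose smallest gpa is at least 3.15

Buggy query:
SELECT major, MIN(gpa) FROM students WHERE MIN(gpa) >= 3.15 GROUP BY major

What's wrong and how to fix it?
Bug: Aggregates like MIN are computed per group after WHERE runs

Fix: Replace WHERE with HAVING after the GROUP BY

Corrected query:
SELECT major, MIN(gpa) FROM students GROUP BY major HAVING MIN(gpa) >= 3.15

Result:
major | MIN(gpa)
------+---------
Art   | 3.93    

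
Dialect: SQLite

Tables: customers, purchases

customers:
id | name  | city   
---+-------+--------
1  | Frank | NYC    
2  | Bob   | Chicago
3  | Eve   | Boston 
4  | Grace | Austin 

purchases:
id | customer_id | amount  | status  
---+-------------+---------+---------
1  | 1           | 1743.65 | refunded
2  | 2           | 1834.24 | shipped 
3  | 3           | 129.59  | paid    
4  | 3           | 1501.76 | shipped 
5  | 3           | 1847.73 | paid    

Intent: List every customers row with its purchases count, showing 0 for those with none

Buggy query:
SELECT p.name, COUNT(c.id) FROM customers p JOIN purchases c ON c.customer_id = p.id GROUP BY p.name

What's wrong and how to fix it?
Bug: INNER JOIN drops customers rows that have no matching purchases rows

Fix: Switch to LEFT JOIN to retain unmatched parent rows

Corrected query:
SELECT p.name, COUNT(c.id) FROM customers p LEFT JOIN purchases c ON c.customer_id = p.id GROUP BY p.name

Result:
name  | COUNT(c.id)
------+------------
Bob   | 1          
Eve   | 3          
Frank | 1          
Grace | 0          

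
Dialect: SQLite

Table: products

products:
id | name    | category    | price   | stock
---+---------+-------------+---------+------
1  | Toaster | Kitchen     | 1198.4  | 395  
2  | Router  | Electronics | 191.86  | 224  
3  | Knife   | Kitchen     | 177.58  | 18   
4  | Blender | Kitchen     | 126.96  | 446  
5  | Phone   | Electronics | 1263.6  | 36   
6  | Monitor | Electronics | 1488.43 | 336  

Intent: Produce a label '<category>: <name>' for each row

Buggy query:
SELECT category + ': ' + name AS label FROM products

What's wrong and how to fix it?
Bug: SQLite uses || for string concatenation; + coerces text to numbers (yielding 0)

Fix: Use the || operator for string concatenation

Corrected query:
SELECT category || ': ' || name AS label FROM products

Result:
label               
--------------------
Kitchen: Toaster    
Electronics: Router 
Kitchen: Knife      
Kitchen: Blender    
Electronics: Phone  
Electronics: Monitor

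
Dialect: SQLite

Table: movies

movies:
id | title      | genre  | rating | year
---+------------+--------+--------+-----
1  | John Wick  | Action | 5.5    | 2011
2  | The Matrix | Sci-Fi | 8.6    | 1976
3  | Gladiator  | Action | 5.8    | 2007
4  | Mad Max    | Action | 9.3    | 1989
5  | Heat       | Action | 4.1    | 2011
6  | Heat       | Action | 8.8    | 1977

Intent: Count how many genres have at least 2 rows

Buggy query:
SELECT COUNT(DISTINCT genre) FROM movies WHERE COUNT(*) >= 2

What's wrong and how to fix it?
Bug: WHERE filters individual rows, not groups, so a group-level COUNT is invalid there

Fix: Use a subquery that GROUPs and filters with HAVING, then count its rows

Corrected query:
SELECT COUNT(*) FROM (SELECT genre FROM movies GROUP BY genre HAVING COUNT(*) >= 2)

Result:
COUNT(*)
--------
1       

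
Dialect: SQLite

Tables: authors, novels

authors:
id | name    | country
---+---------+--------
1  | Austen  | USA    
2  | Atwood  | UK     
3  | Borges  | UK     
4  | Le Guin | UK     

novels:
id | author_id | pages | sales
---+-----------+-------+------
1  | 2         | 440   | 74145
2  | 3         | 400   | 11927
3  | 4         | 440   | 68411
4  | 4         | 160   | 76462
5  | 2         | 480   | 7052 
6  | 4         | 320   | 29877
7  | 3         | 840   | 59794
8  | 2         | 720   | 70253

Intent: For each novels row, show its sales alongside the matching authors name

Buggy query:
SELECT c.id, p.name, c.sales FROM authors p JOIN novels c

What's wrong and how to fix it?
Bug: Missing join condition: each novels row is matched to all authors rows instead of just its own

Fix: Add ON c.author_id = p.id to the JOIN

Corrected query:
SELECT c.id, p.name, c.sales FROM authors p JOIN novels c ON c.author_id = p.id

Result:
id | name    | sales
---+---------+------
1  | Atwood  | 74145
2  | Borges  | 11927
3  | Le Guin | 68411
4  | Le Guin | 76462
5  | Atwood  | 7052 
6  | Le Guin | 29877
7  | Borges  | 59794
8  | Atwood  | 70253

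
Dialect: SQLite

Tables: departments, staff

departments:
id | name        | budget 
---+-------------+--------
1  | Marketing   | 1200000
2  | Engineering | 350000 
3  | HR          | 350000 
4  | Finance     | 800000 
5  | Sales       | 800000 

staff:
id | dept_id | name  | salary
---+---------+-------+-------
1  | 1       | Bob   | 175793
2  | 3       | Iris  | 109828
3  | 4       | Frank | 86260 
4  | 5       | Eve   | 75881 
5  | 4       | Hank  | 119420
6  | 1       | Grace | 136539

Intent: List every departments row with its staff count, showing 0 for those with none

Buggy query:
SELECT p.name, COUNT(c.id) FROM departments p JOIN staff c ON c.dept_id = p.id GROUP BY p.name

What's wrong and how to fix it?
Bug: INNER JOIN drops departments rows that have no matching staff rows

Fix: Switch to LEFT JOIN to retain unmatched parent rows

Corrected query:
SELECT p.name, COUNT(c.id) FROM departments p LEFT JOIN staff c ON c.dept_id = p.id GROUP BY p.name

Result:
name        | COUNT(c.id)
------------+------------
Engineering | 0          
Finance     | 2          
HR          | 1          
Marketing   | 2          
Sales       | 1          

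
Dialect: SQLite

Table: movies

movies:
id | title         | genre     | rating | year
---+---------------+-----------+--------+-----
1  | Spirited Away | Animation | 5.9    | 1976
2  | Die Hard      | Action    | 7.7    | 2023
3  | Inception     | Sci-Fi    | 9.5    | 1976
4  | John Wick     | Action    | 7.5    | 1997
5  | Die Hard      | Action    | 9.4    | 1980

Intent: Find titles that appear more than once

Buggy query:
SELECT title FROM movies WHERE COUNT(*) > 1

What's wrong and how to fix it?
Bug: COUNT(*) is an aggregate and cannot be used in WHERE

Fix: Group first, then use HAVING for the count condition

Corrected query:
SELECT title FROM movies GROUP BY title HAVING COUNT(*) > 1

Result:
title   
--------
Die Hard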